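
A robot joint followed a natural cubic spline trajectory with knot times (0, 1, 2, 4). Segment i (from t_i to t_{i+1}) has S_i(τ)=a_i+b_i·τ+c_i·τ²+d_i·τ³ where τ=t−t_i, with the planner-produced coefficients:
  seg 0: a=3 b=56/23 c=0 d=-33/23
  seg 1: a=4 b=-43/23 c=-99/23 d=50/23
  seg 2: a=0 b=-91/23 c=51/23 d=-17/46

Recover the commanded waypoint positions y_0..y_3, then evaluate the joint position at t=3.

y_0=3 y_1=4 y_2=0 y_3=-2
S(3) = -97/46

y_0 = S_0(0) = a_0 = 3
y_1 = S_1(0) = a_1 = 4
y_2 = S_2(0) = a_2 = 0
y_3 = S_2(2) = -2
t_q=3 is in segment 2 (τ=1); S_2(τ)=-97/46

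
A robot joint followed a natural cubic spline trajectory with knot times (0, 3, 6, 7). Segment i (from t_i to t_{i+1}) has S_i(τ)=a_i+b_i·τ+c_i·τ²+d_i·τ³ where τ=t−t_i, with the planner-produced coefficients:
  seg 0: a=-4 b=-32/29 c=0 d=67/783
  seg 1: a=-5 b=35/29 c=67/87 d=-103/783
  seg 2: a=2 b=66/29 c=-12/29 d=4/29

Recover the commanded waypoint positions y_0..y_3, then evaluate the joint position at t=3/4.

y_0 = S_0(0) = a_0 = -4
y_1 = S_1(0) = a_1 = -5
y_2 = S_2(0) = a_2 = 2
y_3 = S_2(1) = 4
t_q=3/4 is in segment 0 (τ=3/4); S_0(τ)=-8893/1856

y_0=-4 y_1=-5 y_2=2 y_3=4
S(3/4) = -8893/1856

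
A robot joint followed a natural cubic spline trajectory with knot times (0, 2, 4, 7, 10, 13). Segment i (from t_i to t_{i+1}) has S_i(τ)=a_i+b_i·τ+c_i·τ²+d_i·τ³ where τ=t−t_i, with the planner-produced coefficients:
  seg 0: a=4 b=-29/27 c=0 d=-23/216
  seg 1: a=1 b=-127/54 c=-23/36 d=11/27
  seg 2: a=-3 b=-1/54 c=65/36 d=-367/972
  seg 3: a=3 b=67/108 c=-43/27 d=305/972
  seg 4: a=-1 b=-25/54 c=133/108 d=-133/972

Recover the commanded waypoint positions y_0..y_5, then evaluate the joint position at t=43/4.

y_0=4 y_1=1 y_2=-3 y_3=3 y_4=-1 y_5=5
S(43/4) = -547/768

y_0 = S_0(0) = a_0 = 4
y_1 = S_1(0) = a_1 = 1
y_2 = S_2(0) = a_2 = -3
y_3 = S_3(0) = a_3 = 3
y_4 = S_4(0) = a_4 = -1
y_5 = S_4(3) = 5
t_q=43/4 is in segment 4 (τ=3/4); S_4(τ)=-547/768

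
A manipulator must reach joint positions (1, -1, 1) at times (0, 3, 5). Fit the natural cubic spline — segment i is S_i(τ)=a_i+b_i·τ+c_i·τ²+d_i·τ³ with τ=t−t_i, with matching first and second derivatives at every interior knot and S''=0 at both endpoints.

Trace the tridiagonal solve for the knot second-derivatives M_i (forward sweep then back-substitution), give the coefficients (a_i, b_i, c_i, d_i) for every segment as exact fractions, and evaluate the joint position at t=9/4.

Δ: Δ0=-2/3, Δ1=1
row 1: diag=10, rhs=10; c'=1/5, d'=1
back: M1=1
M: M0=0, M1=1, M2=0
seg 0: a=1, c=M0/2=0, d=(M1−M0)/(6·3)=1/18, b=Δ0−h0·(2M0+M1)/6=-7/6
seg 1: a=-1, c=M1/2=1/2, d=(M2−M1)/(6·2)=-1/12, b=Δ1−h1·(2M1+M2)/6=1/3
t_q=9/4 → seg 0, τ=9/4; S=1+-7/6·τ+0·τ²+1/18·τ³=-127/128

  seg 0: a=1 b=-7/6 c=0 d=1/18
  seg 1: a=-1 b=1/3 c=1/2 d=-1/12
S(9/4) = -127/128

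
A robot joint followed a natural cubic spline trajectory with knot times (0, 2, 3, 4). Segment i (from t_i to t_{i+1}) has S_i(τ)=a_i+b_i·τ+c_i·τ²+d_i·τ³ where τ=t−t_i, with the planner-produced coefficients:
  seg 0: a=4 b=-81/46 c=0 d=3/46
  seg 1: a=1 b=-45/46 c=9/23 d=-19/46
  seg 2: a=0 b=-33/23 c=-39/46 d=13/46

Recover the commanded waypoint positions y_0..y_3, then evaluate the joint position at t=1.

y_0 = S_0(0) = a_0 = 4
y_1 = S_1(0) = a_1 = 1
y_2 = S_2(0) = a_2 = 0
y_3 = S_2(1) = -2
t_q=1 is in segment 0 (τ=1); S_0(τ)=53/23

y_0=4 y_1=1 y_2=0 y_3=-2
S(1) = 53/23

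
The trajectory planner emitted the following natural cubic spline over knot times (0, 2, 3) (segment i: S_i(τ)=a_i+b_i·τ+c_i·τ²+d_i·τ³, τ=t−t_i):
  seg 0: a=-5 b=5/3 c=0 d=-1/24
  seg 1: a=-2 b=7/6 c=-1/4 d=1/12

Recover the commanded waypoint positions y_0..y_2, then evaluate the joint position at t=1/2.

y_0 = S_0(0) = a_0 = -5
y_1 = S_1(0) = a_1 = -2
y_2 = S_1(1) = -1
t_q=1/2 is in segment 0 (τ=1/2); S_0(τ)=-267/64

y_0=-5 y_1=-2 y_2=-1
S(1/2) = -267/64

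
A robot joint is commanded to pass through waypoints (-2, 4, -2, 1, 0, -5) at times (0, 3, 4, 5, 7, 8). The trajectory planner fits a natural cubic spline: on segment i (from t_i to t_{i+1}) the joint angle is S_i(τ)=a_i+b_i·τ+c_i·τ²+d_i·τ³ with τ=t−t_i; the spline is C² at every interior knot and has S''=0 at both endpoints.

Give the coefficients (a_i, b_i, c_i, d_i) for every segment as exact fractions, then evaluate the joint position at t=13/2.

Δ: Δ0=2, Δ1=-6, Δ2=3, Δ3=-1/2, Δ4=-5
row 1: diag=8, rhs=-48; c'=1/8, d'=-6
row 2: denom=4−1·1/8=31/8; d'=(54−1·-6)/(31/8)=480/31
row 3: denom=6−1·8/31=178/31; d'=(-21−1·480/31)/(178/31)=-1131/178
row 4: denom=6−2·31/89=472/89; d'=(-27−2·-1131/178)/(472/89)=-159/59
back: M4=-159/59
back: M3=-1131/178−31/89·-159/59=-639/118
back: M2=480/31−8/31·-639/118=996/59
back: M1=-6−1/8·996/59=-957/118
M: M0=0, M1=-957/118, M2=996/59, M3=-639/118, M4=-159/59, M5=0
seg 0: a=-2, c=M0/2=0, d=(M1−M0)/(6·3)=-319/708, b=Δ0−h0·(2M0+M1)/6=1429/236
seg 1: a=4, c=M1/2=-957/236, d=(M2−M1)/(6·1)=983/236, b=Δ1−h1·(2M1+M2)/6=-721/118
seg 2: a=-2, c=M2/2=498/59, d=(M3−M2)/(6·1)=-877/236, b=Δ2−h2·(2M2+M3)/6=-407/236
seg 3: a=1, c=M3/2=-639/236, d=(M4−M3)/(6·2)=107/472, b=Δ3−h3·(2M3+M4)/6=473/118
seg 4: a=0, c=M4/2=-159/118, d=(M5−M4)/(6·1)=53/118, b=Δ4−h4·(2M4+M5)/6=-242/59
t_q=13/2 → seg 3, τ=3/2; S=1+473/118·τ+-639/236·τ²+107/472·τ³=6365/3776

  seg 0: a=-2 b=1429/236 c=0 d=-319/708
  seg 1: a=4 b=-721/118 c=-957/236 d=983/236
  seg 2: a=-2 b=-407/236 c=498/59 d=-877/236
  seg 3: a=1 b=473/118 c=-639/236 d=107/472
  seg 4: a=0 b=-242/59 c=-159/118 d=53/118
S(13/2) = 6365/3776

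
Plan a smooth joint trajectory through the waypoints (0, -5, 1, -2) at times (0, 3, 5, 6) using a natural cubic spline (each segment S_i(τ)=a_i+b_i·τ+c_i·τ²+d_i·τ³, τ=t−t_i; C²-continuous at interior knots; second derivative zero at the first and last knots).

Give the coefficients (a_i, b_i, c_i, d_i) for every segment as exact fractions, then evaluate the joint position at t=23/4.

Δ: Δ0=-5/3, Δ1=3, Δ2=-3
row 1: diag=10, rhs=28; c'=1/5, d'=14/5
row 2: denom=6−2·1/5=28/5; d'=(-36−2·14/5)/(28/5)=-52/7
back: M2=-52/7
back: M1=14/5−1/5·-52/7=30/7
M: M0=0, M1=30/7, M2=-52/7, M3=0
seg 0: a=0, c=M0/2=0, d=(M1−M0)/(6·3)=5/21, b=Δ0−h0·(2M0+M1)/6=-80/21
seg 1: a=-5, c=M1/2=15/7, d=(M2−M1)/(6·2)=-41/42, b=Δ1−h1·(2M1+M2)/6=55/21
seg 2: a=1, c=M2/2=-26/7, d=(M3−M2)/(6·1)=26/21, b=Δ2−h2·(2M2+M3)/6=-11/21
t_q=23/4 → seg 2, τ=3/4; S=1+-11/21·τ+-26/7·τ²+26/21·τ³=-215/224

  seg 0: a=0 b=-80/21 c=0 d=5/21
  seg 1: a=-5 b=55/21 c=15/7 d=-41/42
  seg 2: a=1 b=-11/21 c=-26/7 d=26/21
S(23/4) = -215/224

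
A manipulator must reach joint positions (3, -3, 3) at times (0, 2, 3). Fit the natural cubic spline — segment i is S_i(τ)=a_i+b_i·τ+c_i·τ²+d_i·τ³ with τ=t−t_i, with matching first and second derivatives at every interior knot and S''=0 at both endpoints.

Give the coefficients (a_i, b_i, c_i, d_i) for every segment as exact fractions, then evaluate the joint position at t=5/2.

  seg 0: a=3 b=-6 c=0 d=3/4
  seg 1: a=-3 b=3 c=9/2 d=-3/2
S(5/2) = -9/16

Δ: Δ0=-3, Δ1=6
row 1: diag=6, rhs=54; c'=1/6, d'=9
back: M1=9
M: M0=0, M1=9, M2=0
seg 0: a=3, c=M0/2=0, d=(M1−M0)/(6·2)=3/4, b=Δ0−h0·(2M0+M1)/6=-6
seg 1: a=-3, c=M1/2=9/2, d=(M2−M1)/(6·1)=-3/2, b=Δ1−h1·(2M1+M2)/6=3
t_q=5/2 → seg 1, τ=1/2; S=-3+3·τ+9/2·τ²+-3/2·τ³=-9/16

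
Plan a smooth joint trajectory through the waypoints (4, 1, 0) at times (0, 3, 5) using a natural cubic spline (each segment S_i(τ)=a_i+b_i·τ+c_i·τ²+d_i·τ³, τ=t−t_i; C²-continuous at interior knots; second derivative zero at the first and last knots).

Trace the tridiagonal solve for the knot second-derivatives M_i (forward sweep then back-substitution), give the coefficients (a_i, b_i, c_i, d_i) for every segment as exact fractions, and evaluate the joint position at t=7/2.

  seg 0: a=4 b=-23/20 c=0 d=1/60
  seg 1: a=1 b=-7/10 c=3/20 d=-1/40
S(7/2) = 219/320

Δ: Δ0=-1, Δ1=-1/2
row 1: diag=10, rhs=3; c'=1/5, d'=3/10
back: M1=3/10
M: M0=0, M1=3/10, M2=0
seg 0: a=4, c=M0/2=0, d=(M1−M0)/(6·3)=1/60, b=Δ0−h0·(2M0+M1)/6=-23/20
seg 1: a=1, c=M1/2=3/20, d=(M2−M1)/(6·2)=-1/40, b=Δ1−h1·(2M1+M2)/6=-7/10
t_q=7/2 → seg 1, τ=1/2; S=1+-7/10·τ+3/20·τ²+-1/40·τ³=219/320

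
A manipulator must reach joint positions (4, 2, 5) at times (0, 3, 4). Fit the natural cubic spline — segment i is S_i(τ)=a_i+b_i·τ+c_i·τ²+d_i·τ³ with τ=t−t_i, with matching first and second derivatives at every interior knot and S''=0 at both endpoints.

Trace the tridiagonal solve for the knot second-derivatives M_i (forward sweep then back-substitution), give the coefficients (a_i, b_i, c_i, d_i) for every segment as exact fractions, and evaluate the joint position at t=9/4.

Δ: Δ0=-2/3, Δ1=3
row 1: diag=8, rhs=22; c'=1/8, d'=11/4
back: M1=11/4
M: M0=0, M1=11/4, M2=0
seg 0: a=4, c=M0/2=0, d=(M1−M0)/(6·3)=11/72, b=Δ0−h0·(2M0+M1)/6=-49/24
seg 1: a=2, c=M1/2=11/8, d=(M2−M1)/(6·1)=-11/24, b=Δ1−h1·(2M1+M2)/6=25/12
t_q=9/4 → seg 0, τ=9/4; S=4+-49/24·τ+0·τ²+11/72·τ³=587/512

  seg 0: a=4 b=-49/24 c=0 d=11/72
  seg 1: a=2 b=25/12 c=11/8 d=-11/24
S(9/4) = 587/512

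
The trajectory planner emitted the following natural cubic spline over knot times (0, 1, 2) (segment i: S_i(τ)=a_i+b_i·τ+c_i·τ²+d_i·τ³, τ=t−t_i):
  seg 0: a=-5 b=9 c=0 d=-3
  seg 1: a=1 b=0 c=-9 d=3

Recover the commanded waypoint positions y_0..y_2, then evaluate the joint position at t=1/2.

y_0 = S_0(0) = a_0 = -5
y_1 = S_1(0) = a_1 = 1
y_2 = S_1(1) = -5
t_q=1/2 is in segment 0 (τ=1/2); S_0(τ)=-7/8

y_0=-5 y_1=1 y_2=-5
S(1/2) = -7/8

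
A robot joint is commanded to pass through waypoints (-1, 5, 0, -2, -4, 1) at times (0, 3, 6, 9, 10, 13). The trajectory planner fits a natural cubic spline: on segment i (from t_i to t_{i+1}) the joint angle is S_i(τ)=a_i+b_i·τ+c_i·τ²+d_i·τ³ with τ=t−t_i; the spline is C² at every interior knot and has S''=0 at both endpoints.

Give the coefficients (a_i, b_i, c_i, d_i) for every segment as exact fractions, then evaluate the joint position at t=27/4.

  seg 0: a=-1 b=880/283 c=0 d=-314/2547
  seg 1: a=5 b=-62/283 c=-314/283 d=1597/7641
  seg 2: a=0 b=-349/283 c=655/849 d=-1484/7641
  seg 3: a=-2 b=-523/283 c=-829/849 d=700/849
  seg 4: a=-4 b=-1127/849 c=1271/849 d=-1271/7641
S(27/4) = -1297/2264

Δ: Δ0=2, Δ1=-5/3, Δ2=-2/3, Δ3=-2, Δ4=5/3
row 1: diag=12, rhs=-22; c'=1/4, d'=-11/6
row 2: denom=12−3·1/4=45/4; d'=(6−3·-11/6)/(45/4)=46/45
row 3: denom=8−3·4/15=36/5; d'=(-8−3·46/45)/(36/5)=-83/54
row 4: denom=8−1·5/36=283/36; d'=(22−1·-83/54)/(283/36)=2542/849
back: M4=2542/849
back: M3=-83/54−5/36·2542/849=-1658/849
back: M2=46/45−4/15·-1658/849=1310/849
back: M1=-11/6−1/4·1310/849=-628/283
M: M0=0, M1=-628/283, M2=1310/849, M3=-1658/849, M4=2542/849, M5=0
seg 0: a=-1, c=M0/2=0, d=(M1−M0)/(6·3)=-314/2547, b=Δ0−h0·(2M0+M1)/6=880/283
seg 1: a=5, c=M1/2=-314/283, d=(M2−M1)/(6·3)=1597/7641, b=Δ1−h1·(2M1+M2)/6=-62/283
seg 2: a=0, c=M2/2=655/849, d=(M3−M2)/(6·3)=-1484/7641, b=Δ2−h2·(2M2+M3)/6=-349/283
seg 3: a=-2, c=M3/2=-829/849, d=(M4−M3)/(6·1)=700/849, b=Δ3−h3·(2M3+M4)/6=-523/283
seg 4: a=-4, c=M4/2=1271/849, d=(M5−M4)/(6·3)=-1271/7641, b=Δ4−h4·(2M4+M5)/6=-1127/849
t_q=27/4 → seg 2, τ=3/4; S=0+-349/283·τ+655/849·τ²+-1484/7641·τ³=-1297/2264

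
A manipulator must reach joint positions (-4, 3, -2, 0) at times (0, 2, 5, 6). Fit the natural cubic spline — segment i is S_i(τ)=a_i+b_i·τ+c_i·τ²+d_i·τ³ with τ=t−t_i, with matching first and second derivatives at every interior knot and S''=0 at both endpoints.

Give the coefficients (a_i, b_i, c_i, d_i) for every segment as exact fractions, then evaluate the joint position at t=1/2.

  seg 0: a=-4 b=2119/426 c=0 d=-157/426
  seg 1: a=3 b=235/426 c=-157/71 d=209/426
  seg 2: a=-2 b=113/213 c=313/142 d=-313/426
S(1/2) = -1771/1136

Δ: Δ0=7/2, Δ1=-5/3, Δ2=2
row 1: diag=10, rhs=-31; c'=3/10, d'=-31/10
row 2: denom=8−3·3/10=71/10; d'=(22−3·-31/10)/(71/10)=313/71
back: M2=313/71
back: M1=-31/10−3/10·313/71=-314/71
M: M0=0, M1=-314/71, M2=313/71, M3=0
seg 0: a=-4, c=M0/2=0, d=(M1−M0)/(6·2)=-157/426, b=Δ0−h0·(2M0+M1)/6=2119/426
seg 1: a=3, c=M1/2=-157/71, d=(M2−M1)/(6·3)=209/426, b=Δ1−h1·(2M1+M2)/6=235/426
seg 2: a=-2, c=M2/2=313/142, d=(M3−M2)/(6·1)=-313/426, b=Δ2−h2·(2M2+M3)/6=113/213
t_q=1/2 → seg 0, τ=1/2; S=-4+2119/426·τ+0·τ²+-157/426·τ³=-1771/1136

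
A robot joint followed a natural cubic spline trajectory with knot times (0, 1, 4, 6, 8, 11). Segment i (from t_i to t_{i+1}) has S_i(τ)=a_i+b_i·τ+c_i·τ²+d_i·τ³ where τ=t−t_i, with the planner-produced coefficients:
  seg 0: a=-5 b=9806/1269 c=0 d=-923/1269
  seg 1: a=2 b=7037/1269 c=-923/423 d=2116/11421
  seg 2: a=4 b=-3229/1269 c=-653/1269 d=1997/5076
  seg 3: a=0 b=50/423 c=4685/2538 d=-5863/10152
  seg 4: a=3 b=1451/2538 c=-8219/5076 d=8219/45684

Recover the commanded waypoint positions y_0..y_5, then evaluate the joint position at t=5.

y_0=-5 y_1=2 y_2=4 y_3=0 y_4=3 y_5=-5
S(5) = 6773/5076

y_0 = S_0(0) = a_0 = -5
y_1 = S_1(0) = a_1 = 2
y_2 = S_2(0) = a_2 = 4
y_3 = S_3(0) = a_3 = 0
y_4 = S_4(0) = a_4 = 3
y_5 = S_4(3) = -5
t_q=5 is in segment 2 (τ=1); S_2(τ)=6773/5076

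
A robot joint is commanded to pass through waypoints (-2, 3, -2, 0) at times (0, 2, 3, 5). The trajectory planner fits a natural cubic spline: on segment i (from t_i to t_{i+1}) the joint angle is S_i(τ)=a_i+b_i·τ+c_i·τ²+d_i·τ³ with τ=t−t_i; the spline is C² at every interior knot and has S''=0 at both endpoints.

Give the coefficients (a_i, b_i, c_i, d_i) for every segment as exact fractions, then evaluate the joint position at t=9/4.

Δ: Δ0=5/2, Δ1=-5, Δ2=1
row 1: diag=6, rhs=-45; c'=1/6, d'=-15/2
row 2: denom=6−1·1/6=35/6; d'=(36−1·-15/2)/(35/6)=261/35
back: M2=261/35
back: M1=-15/2−1/6·261/35=-306/35
M: M0=0, M1=-306/35, M2=261/35, M3=0
seg 0: a=-2, c=M0/2=0, d=(M1−M0)/(6·2)=-51/70, b=Δ0−h0·(2M0+M1)/6=379/70
seg 1: a=3, c=M1/2=-153/35, d=(M2−M1)/(6·1)=27/10, b=Δ1−h1·(2M1+M2)/6=-233/70
seg 2: a=-2, c=M2/2=261/70, d=(M3−M2)/(6·2)=-87/140, b=Δ2−h2·(2M2+M3)/6=-139/35
t_q=9/4 → seg 1, τ=1/4; S=3+-233/70·τ+-153/35·τ²+27/10·τ³=8677/4480

  seg 0: a=-2 b=379/70 c=0 d=-51/70
  seg 1: a=3 b=-233/70 c=-153/35 d=27/10
  seg 2: a=-2 b=-139/35 c=261/70 d=-87/140
S(9/4) = 8677/4480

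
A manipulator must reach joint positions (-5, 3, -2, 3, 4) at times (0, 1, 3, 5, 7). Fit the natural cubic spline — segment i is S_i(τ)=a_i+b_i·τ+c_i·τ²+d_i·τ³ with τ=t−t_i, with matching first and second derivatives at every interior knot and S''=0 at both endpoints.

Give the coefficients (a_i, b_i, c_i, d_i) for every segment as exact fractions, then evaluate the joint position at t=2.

Δ: Δ0=8, Δ1=-5/2, Δ2=5/2, Δ3=1/2
row 1: diag=6, rhs=-63; c'=1/3, d'=-21/2
row 2: denom=8−2·1/3=22/3; d'=(30−2·-21/2)/(22/3)=153/22
row 3: denom=8−2·3/11=82/11; d'=(-12−2·153/22)/(82/11)=-285/82
back: M3=-285/82
back: M2=153/22−3/11·-285/82=324/41
back: M1=-21/2−1/3·324/41=-1077/82
M: M0=0, M1=-1077/82, M2=324/41, M3=-285/82, M4=0
seg 0: a=-5, c=M0/2=0, d=(M1−M0)/(6·1)=-359/164, b=Δ0−h0·(2M0+M1)/6=1671/164
seg 1: a=3, c=M1/2=-1077/164, d=(M2−M1)/(6·2)=575/328, b=Δ1−h1·(2M1+M2)/6=297/82
seg 2: a=-2, c=M2/2=162/41, d=(M3−M2)/(6·2)=-311/328, b=Δ2−h2·(2M2+M3)/6=-66/41
seg 3: a=3, c=M3/2=-285/164, d=(M4−M3)/(6·2)=95/328, b=Δ3−h3·(2M3+M4)/6=231/82
t_q=2 → seg 1, τ=1; S=3+297/82·τ+-1077/164·τ²+575/328·τ³=593/328

  seg 0: a=-5 b=1671/164 c=0 d=-359/164
  seg 1: a=3 b=297/82 c=-1077/164 d=575/328
  seg 2: a=-2 b=-66/41 c=162/41 d=-311/328
  seg 3: a=3 b=231/82 c=-285/164 d=95/328
S(2) = 593/328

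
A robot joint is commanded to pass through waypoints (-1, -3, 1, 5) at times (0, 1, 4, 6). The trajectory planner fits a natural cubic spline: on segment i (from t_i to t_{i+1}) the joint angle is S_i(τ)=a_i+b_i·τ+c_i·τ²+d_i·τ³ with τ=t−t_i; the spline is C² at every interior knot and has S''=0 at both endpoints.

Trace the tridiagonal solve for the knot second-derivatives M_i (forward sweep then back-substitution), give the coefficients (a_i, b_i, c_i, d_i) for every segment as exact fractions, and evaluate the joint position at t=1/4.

Δ: Δ0=-2, Δ1=4/3, Δ2=2
row 1: diag=8, rhs=20; c'=3/8, d'=5/2
row 2: denom=10−3·3/8=71/8; d'=(4−3·5/2)/(71/8)=-28/71
back: M2=-28/71
back: M1=5/2−3/8·-28/71=188/71
M: M0=0, M1=188/71, M2=-28/71, M3=0
seg 0: a=-1, c=M0/2=0, d=(M1−M0)/(6·1)=94/213, b=Δ0−h0·(2M0+M1)/6=-520/213
seg 1: a=-3, c=M1/2=94/71, d=(M2−M1)/(6·3)=-12/71, b=Δ1−h1·(2M1+M2)/6=-238/213
seg 2: a=1, c=M2/2=-14/71, d=(M3−M2)/(6·2)=7/213, b=Δ2−h2·(2M2+M3)/6=482/213
t_q=1/4 → seg 0, τ=1/4; S=-1+-520/213·τ+0·τ²+94/213·τ³=-3643/2272

  seg 0: a=-1 b=-520/213 c=0 d=94/213
  seg 1: a=-3 b=-238/213 c=94/71 d=-12/71
  seg 2: a=1 b=482/213 c=-14/71 d=7/213
S(1/4) = -3643/2272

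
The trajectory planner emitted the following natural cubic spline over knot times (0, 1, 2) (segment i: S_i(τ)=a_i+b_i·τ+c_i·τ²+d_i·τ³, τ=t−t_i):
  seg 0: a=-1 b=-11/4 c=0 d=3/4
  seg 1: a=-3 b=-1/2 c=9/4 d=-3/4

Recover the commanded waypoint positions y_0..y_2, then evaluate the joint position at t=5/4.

y_0=-1 y_1=-3 y_2=-2
S(5/4) = -767/256

y_0 = S_0(0) = a_0 = -1
y_1 = S_1(0) = a_1 = -3
y_2 = S_1(1) = -2
t_q=5/4 is in segment 1 (τ=1/4); S_1(τ)=-767/256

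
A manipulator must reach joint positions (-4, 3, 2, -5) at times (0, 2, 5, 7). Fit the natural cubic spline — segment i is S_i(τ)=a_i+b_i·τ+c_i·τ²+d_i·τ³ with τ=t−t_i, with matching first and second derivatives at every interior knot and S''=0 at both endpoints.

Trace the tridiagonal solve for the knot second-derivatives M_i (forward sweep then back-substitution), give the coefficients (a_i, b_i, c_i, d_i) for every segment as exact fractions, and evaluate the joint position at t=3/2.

  seg 0: a=-4 b=2257/546 c=0 d=-173/1092
  seg 1: a=3 b=1219/546 c=-173/182 d=2/63
  seg 2: a=2 b=-1427/546 c=-121/182 d=121/1092
S(3/2) = 693/416

Δ: Δ0=7/2, Δ1=-1/3, Δ2=-7/2
row 1: diag=10, rhs=-23; c'=3/10, d'=-23/10
row 2: denom=10−3·3/10=91/10; d'=(-19−3·-23/10)/(91/10)=-121/91
back: M2=-121/91
back: M1=-23/10−3/10·-121/91=-173/91
M: M0=0, M1=-173/91, M2=-121/91, M3=0
seg 0: a=-4, c=M0/2=0, d=(M1−M0)/(6·2)=-173/1092, b=Δ0−h0·(2M0+M1)/6=2257/546
seg 1: a=3, c=M1/2=-173/182, d=(M2−M1)/(6·3)=2/63, b=Δ1−h1·(2M1+M2)/6=1219/546
seg 2: a=2, c=M2/2=-121/182, d=(M3−M2)/(6·2)=121/1092, b=Δ2−h2·(2M2+M3)/6=-1427/546
t_q=3/2 → seg 0, τ=3/2; S=-4+2257/546·τ+0·τ²+-173/1092·τ³=693/416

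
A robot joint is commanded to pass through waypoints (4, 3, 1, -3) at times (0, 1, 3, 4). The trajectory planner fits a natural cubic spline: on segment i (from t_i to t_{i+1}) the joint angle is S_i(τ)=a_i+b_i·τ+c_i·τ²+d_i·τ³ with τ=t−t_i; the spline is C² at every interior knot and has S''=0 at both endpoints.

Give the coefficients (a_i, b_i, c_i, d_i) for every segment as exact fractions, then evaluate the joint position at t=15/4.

Δ: Δ0=-1, Δ1=-1, Δ2=-4
row 1: diag=6, rhs=0; c'=1/3, d'=0
row 2: denom=6−2·1/3=16/3; d'=(-18−2·0)/(16/3)=-27/8
back: M2=-27/8
back: M1=0−1/3·-27/8=9/8
M: M0=0, M1=9/8, M2=-27/8, M3=0
seg 0: a=4, c=M0/2=0, d=(M1−M0)/(6·1)=3/16, b=Δ0−h0·(2M0+M1)/6=-19/16
seg 1: a=3, c=M1/2=9/16, d=(M2−M1)/(6·2)=-3/8, b=Δ1−h1·(2M1+M2)/6=-5/8
seg 2: a=1, c=M2/2=-27/16, d=(M3−M2)/(6·1)=9/16, b=Δ2−h2·(2M2+M3)/6=-23/8
t_q=15/4 → seg 2, τ=3/4; S=1+-23/8·τ+-27/16·τ²+9/16·τ³=-1913/1024

  seg 0: a=4 b=-19/16 c=0 d=3/16
  seg 1: a=3 b=-5/8 c=9/16 d=-3/8
  seg 2: a=1 b=-23/8 c=-27/16 d=9/16
S(15/4) = -1913/1024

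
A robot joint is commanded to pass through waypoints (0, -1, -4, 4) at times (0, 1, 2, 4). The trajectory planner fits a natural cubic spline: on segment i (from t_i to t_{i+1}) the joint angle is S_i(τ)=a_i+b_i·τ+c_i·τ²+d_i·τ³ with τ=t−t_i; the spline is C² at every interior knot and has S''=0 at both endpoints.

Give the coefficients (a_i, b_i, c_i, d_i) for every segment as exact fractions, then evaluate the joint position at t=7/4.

  seg 0: a=0 b=-4/23 c=0 d=-19/23
  seg 1: a=-1 b=-61/23 c=-57/23 d=49/23
  seg 2: a=-4 b=-28/23 c=90/23 d=-15/23
S(7/4) = -223/64

Δ: Δ0=-1, Δ1=-3, Δ2=4
row 1: diag=4, rhs=-12; c'=1/4, d'=-3
row 2: denom=6−1·1/4=23/4; d'=(42−1·-3)/(23/4)=180/23
back: M2=180/23
back: M1=-3−1/4·180/23=-114/23
M: M0=0, M1=-114/23, M2=180/23, M3=0
seg 0: a=0, c=M0/2=0, d=(M1−M0)/(6·1)=-19/23, b=Δ0−h0·(2M0+M1)/6=-4/23
seg 1: a=-1, c=M1/2=-57/23, d=(M2−M1)/(6·1)=49/23, b=Δ1−h1·(2M1+M2)/6=-61/23
seg 2: a=-4, c=M2/2=90/23, d=(M3−M2)/(6·2)=-15/23, b=Δ2−h2·(2M2+M3)/6=-28/23
t_q=7/4 → seg 1, τ=3/4; S=-1+-61/23·τ+-57/23·τ²+49/23·τ³=-223/64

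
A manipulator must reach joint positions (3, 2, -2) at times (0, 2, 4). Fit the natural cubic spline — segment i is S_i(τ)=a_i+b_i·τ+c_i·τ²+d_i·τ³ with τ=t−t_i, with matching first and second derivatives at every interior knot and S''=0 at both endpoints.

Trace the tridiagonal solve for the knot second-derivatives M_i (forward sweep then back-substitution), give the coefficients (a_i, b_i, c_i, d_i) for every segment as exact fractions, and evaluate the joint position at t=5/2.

Δ: Δ0=-1/2, Δ1=-2
row 1: diag=8, rhs=-9; c'=1/4, d'=-9/8
back: M1=-9/8
M: M0=0, M1=-9/8, M2=0
seg 0: a=3, c=M0/2=0, d=(M1−M0)/(6·2)=-3/32, b=Δ0−h0·(2M0+M1)/6=-1/8
seg 1: a=2, c=M1/2=-9/16, d=(M2−M1)/(6·2)=3/32, b=Δ1−h1·(2M1+M2)/6=-5/4
t_q=5/2 → seg 1, τ=1/2; S=2+-5/4·τ+-9/16·τ²+3/32·τ³=319/256

  seg 0: a=3 b=-1/8 c=0 d=-3/32
  seg 1: a=2 b=-5/4 c=-9/16 d=3/32
S(5/2) = 319/256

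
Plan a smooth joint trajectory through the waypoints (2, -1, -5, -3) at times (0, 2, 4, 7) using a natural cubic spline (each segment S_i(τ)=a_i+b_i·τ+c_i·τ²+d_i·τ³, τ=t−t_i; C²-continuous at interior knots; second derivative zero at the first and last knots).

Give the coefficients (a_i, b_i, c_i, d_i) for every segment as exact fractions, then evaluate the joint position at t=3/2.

  seg 0: a=2 b=-70/57 c=0 d=-31/456
  seg 1: a=-1 b=-233/114 c=-31/76 d=49/228
  seg 2: a=-5 b=-125/114 c=67/76 d=-67/684
S(3/2) = -87/1216

Δ: Δ0=-3/2, Δ1=-2, Δ2=2/3
row 1: diag=8, rhs=-3; c'=1/4, d'=-3/8
row 2: denom=10−2·1/4=19/2; d'=(16−2·-3/8)/(19/2)=67/38
back: M2=67/38
back: M1=-3/8−1/4·67/38=-31/38
M: M0=0, M1=-31/38, M2=67/38, M3=0
seg 0: a=2, c=M0/2=0, d=(M1−M0)/(6·2)=-31/456, b=Δ0−h0·(2M0+M1)/6=-70/57
seg 1: a=-1, c=M1/2=-31/76, d=(M2−M1)/(6·2)=49/228, b=Δ1−h1·(2M1+M2)/6=-233/114
seg 2: a=-5, c=M2/2=67/76, d=(M3−M2)/(6·3)=-67/684, b=Δ2−h2·(2M2+M3)/6=-125/114
t_q=3/2 → seg 0, τ=3/2; S=2+-70/57·τ+0·τ²+-31/456·τ³=-87/1216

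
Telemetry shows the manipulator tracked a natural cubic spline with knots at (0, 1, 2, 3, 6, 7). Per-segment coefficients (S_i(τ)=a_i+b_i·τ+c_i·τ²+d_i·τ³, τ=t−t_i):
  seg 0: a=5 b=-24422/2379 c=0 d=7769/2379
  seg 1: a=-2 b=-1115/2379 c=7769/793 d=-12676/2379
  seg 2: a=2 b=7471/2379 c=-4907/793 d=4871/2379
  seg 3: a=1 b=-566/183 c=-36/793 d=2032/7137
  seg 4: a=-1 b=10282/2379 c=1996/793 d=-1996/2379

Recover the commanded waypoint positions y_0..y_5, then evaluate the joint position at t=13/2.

y_0=5 y_1=-2 y_2=2 y_3=1 y_4=-1 y_5=5
S(13/2) = 2673/1586

y_0 = S_0(0) = a_0 = 5
y_1 = S_1(0) = a_1 = -2
y_2 = S_2(0) = a_2 = 2
y_3 = S_3(0) = a_3 = 1
y_4 = S_4(0) = a_4 = -1
y_5 = S_4(1) = 5
t_q=13/2 is in segment 4 (τ=1/2); S_4(τ)=2673/1586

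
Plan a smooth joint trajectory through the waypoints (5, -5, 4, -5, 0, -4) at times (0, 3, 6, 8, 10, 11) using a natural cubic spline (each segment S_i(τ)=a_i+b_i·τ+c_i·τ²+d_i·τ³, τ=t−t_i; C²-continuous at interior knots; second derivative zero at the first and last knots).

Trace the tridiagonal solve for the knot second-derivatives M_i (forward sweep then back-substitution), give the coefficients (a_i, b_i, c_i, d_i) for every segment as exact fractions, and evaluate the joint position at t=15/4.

  seg 0: a=5 b=-6796/1149 c=0 d=2966/10341
  seg 1: a=-5 b=2102/1149 c=2966/1149 d=-7553/10341
  seg 2: a=4 b=-2761/1149 c=-1529/383 d=13529/9192
  seg 3: a=-5 b=-1631/2298 c=7413/1532 d=-14863/9192
  seg 4: a=0 b=-871/1149 c=-3725/766 d=3725/2298
S(15/4) = -60889/24512

Δ: Δ0=-10/3, Δ1=3, Δ2=-9/2, Δ3=5/2, Δ4=-4
row 1: diag=12, rhs=38; c'=1/4, d'=19/6
row 2: denom=10−3·1/4=37/4; d'=(-45−3·19/6)/(37/4)=-218/37
row 3: denom=8−2·8/37=280/37; d'=(42−2·-218/37)/(280/37)=199/28
row 4: denom=6−2·37/140=383/70; d'=(-39−2·199/28)/(383/70)=-3725/383
back: M4=-3725/383
back: M3=199/28−37/140·-3725/383=7413/766
back: M2=-218/37−8/37·7413/766=-3058/383
back: M1=19/6−1/4·-3058/383=5932/1149
M: M0=0, M1=5932/1149, M2=-3058/383, M3=7413/766, M4=-3725/383, M5=0
seg 0: a=5, c=M0/2=0, d=(M1−M0)/(6·3)=2966/10341, b=Δ0−h0·(2M0+M1)/6=-6796/1149
seg 1: a=-5, c=M1/2=2966/1149, d=(M2−M1)/(6·3)=-7553/10341, b=Δ1−h1·(2M1+M2)/6=2102/1149
seg 2: a=4, c=M2/2=-1529/383, d=(M3−M2)/(6·2)=13529/9192, b=Δ2−h2·(2M2+M3)/6=-2761/1149
seg 3: a=-5, c=M3/2=7413/1532, d=(M4−M3)/(6·2)=-14863/9192, b=Δ3−h3·(2M3+M4)/6=-1631/2298
seg 4: a=0, c=M4/2=-3725/766, d=(M5−M4)/(6·1)=3725/2298, b=Δ4−h4·(2M4+M5)/6=-871/1149
t_q=15/4 → seg 1, τ=3/4; S=-5+2102/1149·τ+2966/1149·τ²+-7553/10341·τ³=-60889/24512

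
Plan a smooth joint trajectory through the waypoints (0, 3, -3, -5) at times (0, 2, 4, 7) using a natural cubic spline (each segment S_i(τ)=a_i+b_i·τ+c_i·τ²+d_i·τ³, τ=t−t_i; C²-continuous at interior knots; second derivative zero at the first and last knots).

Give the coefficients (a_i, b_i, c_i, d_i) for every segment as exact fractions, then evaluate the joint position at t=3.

  seg 0: a=0 b=160/57 c=0 d=-149/456
  seg 1: a=3 b=-127/114 c=-149/76 d=29/57
  seg 2: a=-3 b=-325/114 c=83/76 d=-83/684
S(3) = 33/76

Δ: Δ0=3/2, Δ1=-3, Δ2=-2/3
row 1: diag=8, rhs=-27; c'=1/4, d'=-27/8
row 2: denom=10−2·1/4=19/2; d'=(14−2·-27/8)/(19/2)=83/38
back: M2=83/38
back: M1=-27/8−1/4·83/38=-149/38
M: M0=0, M1=-149/38, M2=83/38, M3=0
seg 0: a=0, c=M0/2=0, d=(M1−M0)/(6·2)=-149/456, b=Δ0−h0·(2M0+M1)/6=160/57
seg 1: a=3, c=M1/2=-149/76, d=(M2−M1)/(6·2)=29/57, b=Δ1−h1·(2M1+M2)/6=-127/114
seg 2: a=-3, c=M2/2=83/76, d=(M3−M2)/(6·3)=-83/684, b=Δ2−h2·(2M2+M3)/6=-325/114
t_q=3 → seg 1, τ=1; S=3+-127/114·τ+-149/76·τ²+29/57·τ³=33/76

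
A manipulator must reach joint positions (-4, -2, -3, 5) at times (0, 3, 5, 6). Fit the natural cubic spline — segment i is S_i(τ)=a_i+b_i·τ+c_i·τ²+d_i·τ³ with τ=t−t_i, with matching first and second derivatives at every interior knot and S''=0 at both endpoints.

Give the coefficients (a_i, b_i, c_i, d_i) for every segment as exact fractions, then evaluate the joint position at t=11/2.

  seg 0: a=-4 b=41/21 c=0 d=-1/7
  seg 1: a=-2 b=-40/21 c=-9/7 d=167/168
  seg 2: a=-3 b=205/42 c=131/28 d=-131/84
S(11/2) = 93/224

Δ: Δ0=2/3, Δ1=-1/2, Δ2=8
row 1: diag=10, rhs=-7; c'=1/5, d'=-7/10
row 2: denom=6−2·1/5=28/5; d'=(51−2·-7/10)/(28/5)=131/14
back: M2=131/14
back: M1=-7/10−1/5·131/14=-18/7
M: M0=0, M1=-18/7, M2=131/14, M3=0
seg 0: a=-4, c=M0/2=0, d=(M1−M0)/(6·3)=-1/7, b=Δ0−h0·(2M0+M1)/6=41/21
seg 1: a=-2, c=M1/2=-9/7, d=(M2−M1)/(6·2)=167/168, b=Δ1−h1·(2M1+M2)/6=-40/21
seg 2: a=-3, c=M2/2=131/28, d=(M3−M2)/(6·1)=-131/84, b=Δ2−h2·(2M2+M3)/6=205/42
t_q=11/2 → seg 2, τ=1/2; S=-3+205/42·τ+131/28·τ²+-131/84·τ³=93/224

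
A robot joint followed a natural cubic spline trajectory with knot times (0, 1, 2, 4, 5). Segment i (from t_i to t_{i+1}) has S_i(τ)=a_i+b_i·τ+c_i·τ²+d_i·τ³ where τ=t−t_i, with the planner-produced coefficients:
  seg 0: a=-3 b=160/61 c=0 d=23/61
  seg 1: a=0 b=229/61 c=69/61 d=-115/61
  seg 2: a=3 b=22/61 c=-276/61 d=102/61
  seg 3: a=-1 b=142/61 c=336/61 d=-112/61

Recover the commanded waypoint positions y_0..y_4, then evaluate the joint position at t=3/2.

y_0=-3 y_1=0 y_2=3 y_3=-1 y_4=5
S(3/2) = 939/488

y_0 = S_0(0) = a_0 = -3
y_1 = S_1(0) = a_1 = 0
y_2 = S_2(0) = a_2 = 3
y_3 = S_3(0) = a_3 = -1
y_4 = S_3(1) = 5
t_q=3/2 is in segment 1 (τ=1/2); S_1(τ)=939/488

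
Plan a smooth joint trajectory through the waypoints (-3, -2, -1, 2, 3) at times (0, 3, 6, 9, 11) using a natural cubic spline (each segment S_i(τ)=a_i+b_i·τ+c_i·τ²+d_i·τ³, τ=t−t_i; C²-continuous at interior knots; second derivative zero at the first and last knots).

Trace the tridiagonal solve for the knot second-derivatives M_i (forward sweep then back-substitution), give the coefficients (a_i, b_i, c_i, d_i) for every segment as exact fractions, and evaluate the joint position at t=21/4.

Δ: Δ0=1/3, Δ1=1/3, Δ2=1, Δ3=1/2
row 1: diag=12, rhs=0; c'=1/4, d'=0
row 2: denom=12−3·1/4=45/4; d'=(4−3·0)/(45/4)=16/45
row 3: denom=10−3·4/15=46/5; d'=(-3−3·16/45)/(46/5)=-61/138
back: M3=-61/138
back: M2=16/45−4/15·-61/138=98/207
back: M1=0−1/4·98/207=-49/414
M: M0=0, M1=-49/414, M2=98/207, M3=-61/138, M4=0
seg 0: a=-3, c=M0/2=0, d=(M1−M0)/(6·3)=-49/7452, b=Δ0−h0·(2M0+M1)/6=325/828
seg 1: a=-2, c=M1/2=-49/828, d=(M2−M1)/(6·3)=245/7452, b=Δ1−h1·(2M1+M2)/6=89/414
seg 2: a=-1, c=M2/2=49/207, d=(M3−M2)/(6·3)=-379/7452, b=Δ2−h2·(2M2+M3)/6=619/828
seg 3: a=2, c=M3/2=-61/276, d=(M4−M3)/(6·2)=61/1656, b=Δ3−h3·(2M3+M4)/6=329/414
t_q=21/4 → seg 1, τ=9/4; S=-2+89/414·τ+-49/828·τ²+245/7452·τ³=-369/256

  seg 0: a=-3 b=325/828 c=0 d=-49/7452
  seg 1: a=-2 b=89/414 c=-49/828 d=245/7452
  seg 2: a=-1 b=619/828 c=49/207 d=-379/7452
  seg 3: a=2 b=329/414 c=-61/276 d=61/1656
S(21/4) = -369/256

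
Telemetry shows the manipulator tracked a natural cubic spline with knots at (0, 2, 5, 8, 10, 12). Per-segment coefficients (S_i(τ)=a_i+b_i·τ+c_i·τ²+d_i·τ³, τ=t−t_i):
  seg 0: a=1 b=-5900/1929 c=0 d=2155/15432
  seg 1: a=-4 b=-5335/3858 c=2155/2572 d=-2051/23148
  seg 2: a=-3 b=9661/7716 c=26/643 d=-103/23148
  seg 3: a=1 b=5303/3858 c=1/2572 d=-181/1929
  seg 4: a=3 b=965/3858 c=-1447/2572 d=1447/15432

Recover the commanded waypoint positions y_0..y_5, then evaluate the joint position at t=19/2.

y_0 = S_0(0) = a_0 = 1
y_1 = S_1(0) = a_1 = -4
y_2 = S_2(0) = a_2 = -3
y_3 = S_3(0) = a_3 = 1
y_4 = S_4(0) = a_4 = 3
y_5 = S_4(2) = 2
t_q=19/2 is in segment 3 (τ=3/2); S_3(τ)=28251/10288

y_0=1 y_1=-4 y_2=-3 y_3=1 y_4=3 y_5=2
S(19/2) = 28251/10288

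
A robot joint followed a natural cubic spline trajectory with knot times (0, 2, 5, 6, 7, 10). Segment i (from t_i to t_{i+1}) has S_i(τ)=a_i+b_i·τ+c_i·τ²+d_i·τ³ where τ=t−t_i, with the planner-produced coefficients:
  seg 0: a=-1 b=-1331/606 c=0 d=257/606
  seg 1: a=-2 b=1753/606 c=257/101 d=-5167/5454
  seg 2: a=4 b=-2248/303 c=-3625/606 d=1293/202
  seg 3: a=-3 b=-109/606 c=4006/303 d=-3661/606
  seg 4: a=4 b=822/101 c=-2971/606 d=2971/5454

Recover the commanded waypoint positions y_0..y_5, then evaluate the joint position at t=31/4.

y_0 = S_0(0) = a_0 = -1
y_1 = S_1(0) = a_1 = -2
y_2 = S_2(0) = a_2 = 4
y_3 = S_3(0) = a_3 = -3
y_4 = S_4(0) = a_4 = 4
y_5 = S_4(3) = -1
t_q=31/4 is in segment 4 (τ=3/4); S_4(τ)=97943/12928

y_0=-1 y_1=-2 y_2=4 y_3=-3 y_4=4 y_5=-1
S(31/4) = 97943/12928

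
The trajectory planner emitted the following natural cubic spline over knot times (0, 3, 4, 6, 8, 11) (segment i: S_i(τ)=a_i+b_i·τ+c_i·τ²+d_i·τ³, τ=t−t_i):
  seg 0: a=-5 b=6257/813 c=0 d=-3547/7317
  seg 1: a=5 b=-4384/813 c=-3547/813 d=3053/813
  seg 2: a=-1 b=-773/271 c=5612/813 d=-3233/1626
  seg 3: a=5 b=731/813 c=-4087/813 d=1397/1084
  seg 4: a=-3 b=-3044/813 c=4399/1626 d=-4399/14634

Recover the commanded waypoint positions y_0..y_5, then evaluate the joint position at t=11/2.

y_0=-5 y_1=5 y_2=-1 y_3=5 y_4=-3 y_5=2
S(11/2) = 15359/4336

y_0 = S_0(0) = a_0 = -5
y_1 = S_1(0) = a_1 = 5
y_2 = S_2(0) = a_2 = -1
y_3 = S_3(0) = a_3 = 5
y_4 = S_4(0) = a_4 = -3
y_5 = S_4(3) = 2
t_q=11/2 is in segment 2 (τ=3/2); S_2(τ)=15359/4336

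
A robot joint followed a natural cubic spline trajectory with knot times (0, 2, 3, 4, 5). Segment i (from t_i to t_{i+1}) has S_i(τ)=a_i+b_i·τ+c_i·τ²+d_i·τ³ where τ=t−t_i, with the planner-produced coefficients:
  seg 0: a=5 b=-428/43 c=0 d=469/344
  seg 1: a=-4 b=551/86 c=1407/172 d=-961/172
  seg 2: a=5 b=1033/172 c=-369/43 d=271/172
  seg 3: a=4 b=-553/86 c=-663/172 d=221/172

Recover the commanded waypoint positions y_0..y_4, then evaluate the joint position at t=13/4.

y_0 = S_0(0) = a_0 = 5
y_1 = S_1(0) = a_1 = -4
y_2 = S_2(0) = a_2 = 5
y_3 = S_3(0) = a_3 = 4
y_4 = S_3(1) = -5
t_q=13/4 is in segment 2 (τ=1/4); S_2(τ)=65935/11008

y_0=5 y_1=-4 y_2=5 y_3=4 y_4=-5
S(13/4) = 65935/11008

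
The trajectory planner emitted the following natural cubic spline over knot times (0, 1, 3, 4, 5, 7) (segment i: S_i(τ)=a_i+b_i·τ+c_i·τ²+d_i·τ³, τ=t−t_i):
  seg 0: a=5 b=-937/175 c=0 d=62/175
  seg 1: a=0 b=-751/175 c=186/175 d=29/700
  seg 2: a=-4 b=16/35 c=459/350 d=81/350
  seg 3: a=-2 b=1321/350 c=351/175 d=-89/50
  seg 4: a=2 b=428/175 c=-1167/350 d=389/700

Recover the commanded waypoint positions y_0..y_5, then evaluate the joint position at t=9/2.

y_0 = S_0(0) = a_0 = 5
y_1 = S_1(0) = a_1 = 0
y_2 = S_2(0) = a_2 = -4
y_3 = S_3(0) = a_3 = -2
y_4 = S_4(0) = a_4 = 2
y_5 = S_4(2) = -2
t_q=9/2 is in segment 3 (τ=1/2); S_3(τ)=93/560

y_0=5 y_1=0 y_2=-4 y_3=-2 y_4=2 y_5=-2
S(9/2) = 93/560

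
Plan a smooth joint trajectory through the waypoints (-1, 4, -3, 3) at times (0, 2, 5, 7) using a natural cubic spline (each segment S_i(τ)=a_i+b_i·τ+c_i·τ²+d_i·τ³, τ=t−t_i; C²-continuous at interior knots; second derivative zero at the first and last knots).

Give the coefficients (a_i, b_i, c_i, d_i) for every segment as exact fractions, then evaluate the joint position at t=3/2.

Δ: Δ0=5/2, Δ1=-7/3, Δ2=3
row 1: diag=10, rhs=-29; c'=3/10, d'=-29/10
row 2: denom=10−3·3/10=91/10; d'=(32−3·-29/10)/(91/10)=407/91
back: M2=407/91
back: M1=-29/10−3/10·407/91=-386/91
M: M0=0, M1=-386/91, M2=407/91, M3=0
seg 0: a=-1, c=M0/2=0, d=(M1−M0)/(6·2)=-193/546, b=Δ0−h0·(2M0+M1)/6=2137/546
seg 1: a=4, c=M1/2=-193/91, d=(M2−M1)/(6·3)=61/126, b=Δ1−h1·(2M1+M2)/6=-179/546
seg 2: a=-3, c=M2/2=407/182, d=(M3−M2)/(6·2)=-407/1092, b=Δ2−h2·(2M2+M3)/6=5/273
t_q=3/2 → seg 0, τ=3/2; S=-1+2137/546·τ+0·τ²+-193/546·τ³=765/208

  seg 0: a=-1 b=2137/546 c=0 d=-193/546
  seg 1: a=4 b=-179/546 c=-193/91 d=61/126
  seg 2: a=-3 b=5/273 c=407/182 d=-407/1092
S(3/2) = 765/208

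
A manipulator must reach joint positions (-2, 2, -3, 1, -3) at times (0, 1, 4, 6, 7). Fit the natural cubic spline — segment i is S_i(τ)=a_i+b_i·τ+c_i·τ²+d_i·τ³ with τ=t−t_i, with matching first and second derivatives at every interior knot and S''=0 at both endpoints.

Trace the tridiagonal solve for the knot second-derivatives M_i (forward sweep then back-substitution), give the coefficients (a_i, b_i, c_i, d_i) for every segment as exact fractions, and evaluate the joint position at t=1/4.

Δ: Δ0=4, Δ1=-5/3, Δ2=2, Δ3=-4
row 1: diag=8, rhs=-34; c'=3/8, d'=-17/4
row 2: denom=10−3·3/8=71/8; d'=(22−3·-17/4)/(71/8)=278/71
row 3: denom=6−2·16/71=394/71; d'=(-36−2·278/71)/(394/71)=-1556/197
back: M3=-1556/197
back: M2=278/71−16/71·-1556/197=1122/197
back: M1=-17/4−3/8·1122/197=-1258/197
M: M0=0, M1=-1258/197, M2=1122/197, M3=-1556/197, M4=0
seg 0: a=-2, c=M0/2=0, d=(M1−M0)/(6·1)=-629/591, b=Δ0−h0·(2M0+M1)/6=2993/591
seg 1: a=2, c=M1/2=-629/197, d=(M2−M1)/(6·3)=1190/1773, b=Δ1−h1·(2M1+M2)/6=1106/591
seg 2: a=-3, c=M2/2=561/197, d=(M3−M2)/(6·2)=-1339/1182, b=Δ2−h2·(2M2+M3)/6=494/591
seg 3: a=1, c=M3/2=-778/197, d=(M4−M3)/(6·1)=778/591, b=Δ3−h3·(2M3+M4)/6=-808/591
t_q=1/4 → seg 0, τ=1/4; S=-2+2993/591·τ+0·τ²+-629/591·τ³=-9463/12608

  seg 0: a=-2 b=2993/591 c=0 d=-629/591
  seg 1: a=2 b=1106/591 c=-629/197 d=1190/1773
  seg 2: a=-3 b=494/591 c=561/197 d=-1339/1182
  seg 3: a=1 b=-808/591 c=-778/197 d=778/591
S(1/4) = -9463/12608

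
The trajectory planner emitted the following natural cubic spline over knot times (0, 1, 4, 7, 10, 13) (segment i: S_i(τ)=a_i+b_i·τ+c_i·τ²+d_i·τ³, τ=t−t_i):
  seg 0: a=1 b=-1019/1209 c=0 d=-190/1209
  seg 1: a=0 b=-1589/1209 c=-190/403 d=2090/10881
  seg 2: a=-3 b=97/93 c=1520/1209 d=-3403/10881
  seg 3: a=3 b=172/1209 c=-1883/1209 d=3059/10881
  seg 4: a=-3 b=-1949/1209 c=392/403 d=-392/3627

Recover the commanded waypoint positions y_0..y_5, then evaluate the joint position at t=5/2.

y_0=1 y_1=0 y_2=-3 y_3=3 y_4=-3 y_5=-2
S(5/2) = -3843/1612

y_0 = S_0(0) = a_0 = 1
y_1 = S_1(0) = a_1 = 0
y_2 = S_2(0) = a_2 = -3
y_3 = S_3(0) = a_3 = 3
y_4 = S_4(0) = a_4 = -3
y_5 = S_4(3) = -2
t_q=5/2 is in segment 1 (τ=3/2); S_1(τ)=-3843/1612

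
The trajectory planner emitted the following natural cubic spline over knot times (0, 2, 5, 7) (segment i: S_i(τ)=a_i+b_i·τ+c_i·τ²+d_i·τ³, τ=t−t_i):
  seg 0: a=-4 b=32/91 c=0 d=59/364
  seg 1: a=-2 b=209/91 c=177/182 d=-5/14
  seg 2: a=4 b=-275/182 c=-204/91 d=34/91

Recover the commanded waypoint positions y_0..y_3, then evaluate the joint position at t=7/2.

y_0=-4 y_1=-2 y_2=4 y_3=-5
S(7/2) = 505/208

y_0 = S_0(0) = a_0 = -4
y_1 = S_1(0) = a_1 = -2
y_2 = S_2(0) = a_2 = 4
y_3 = S_2(2) = -5
t_q=7/2 is in segment 1 (τ=3/2); S_1(τ)=505/208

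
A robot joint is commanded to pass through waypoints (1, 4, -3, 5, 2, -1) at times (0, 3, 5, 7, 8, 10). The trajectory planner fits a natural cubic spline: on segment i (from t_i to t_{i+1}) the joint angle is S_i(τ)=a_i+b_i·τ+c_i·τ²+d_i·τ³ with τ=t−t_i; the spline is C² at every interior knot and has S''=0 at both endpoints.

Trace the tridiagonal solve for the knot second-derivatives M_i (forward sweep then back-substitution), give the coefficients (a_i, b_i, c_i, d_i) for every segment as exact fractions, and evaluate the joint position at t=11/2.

Δ: Δ0=1, Δ1=-7/2, Δ2=4, Δ3=-3, Δ4=-3/2
row 1: diag=10, rhs=-27; c'=1/5, d'=-27/10
row 2: denom=8−2·1/5=38/5; d'=(45−2·-27/10)/(38/5)=126/19
row 3: denom=6−2·5/19=104/19; d'=(-42−2·126/19)/(104/19)=-525/52
row 4: denom=6−1·19/104=605/104; d'=(9−1·-525/52)/(605/104)=1986/605
back: M4=1986/605
back: M3=-525/52−19/104·1986/605=-6471/605
back: M2=126/19−5/19·-6471/605=1143/121
back: M1=-27/10−1/5·1143/121=-5553/1210
M: M0=0, M1=-5553/1210, M2=1143/121, M3=-6471/605, M4=1986/605, M5=0
seg 0: a=1, c=M0/2=0, d=(M1−M0)/(6·3)=-617/2420, b=Δ0−h0·(2M0+M1)/6=7973/2420
seg 1: a=4, c=M1/2=-5553/2420, d=(M2−M1)/(6·2)=5661/4840, b=Δ1−h1·(2M1+M2)/6=-4343/1210
seg 2: a=-3, c=M2/2=1143/242, d=(M3−M2)/(6·2)=-2031/1210, b=Δ2−h2·(2M2+M3)/6=767/605
seg 3: a=5, c=M3/2=-6471/1210, d=(M4−M3)/(6·1)=2819/1210, b=Δ3−h3·(2M3+M4)/6=1/55
seg 4: a=2, c=M4/2=993/605, d=(M5−M4)/(6·2)=-331/1210, b=Δ4−h4·(2M4+M5)/6=-4463/1210
t_q=11/2 → seg 2, τ=1/2; S=-3+767/605·τ+1143/242·τ²+-2031/1210·τ³=-2701/1936

  seg 0: a=1 b=7973/2420 c=0 d=-617/2420
  seg 1: a=4 b=-4343/1210 c=-5553/2420 d=5661/4840
  seg 2: a=-3 b=767/605 c=1143/242 d=-2031/1210
  seg 3: a=5 b=1/55 c=-6471/1210 d=2819/1210
  seg 4: a=2 b=-4463/1210 c=993/605 d=-331/1210
S(11/2) = -2701/1936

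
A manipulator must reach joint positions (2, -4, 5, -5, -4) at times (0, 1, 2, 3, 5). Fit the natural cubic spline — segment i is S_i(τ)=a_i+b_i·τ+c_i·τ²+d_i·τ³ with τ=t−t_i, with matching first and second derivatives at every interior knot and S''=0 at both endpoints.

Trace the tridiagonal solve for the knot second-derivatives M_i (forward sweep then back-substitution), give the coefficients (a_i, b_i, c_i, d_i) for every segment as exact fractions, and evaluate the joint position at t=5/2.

  seg 0: a=2 b=-1971/172 c=0 d=939/172
  seg 1: a=-4 b=423/86 c=2817/172 d=-2115/172
  seg 2: a=5 b=135/172 c=-882/43 d=1673/172
  seg 3: a=-5 b=-951/86 c=1491/172 d=-497/344
S(5/2) = 2037/1376

Δ: Δ0=-6, Δ1=9, Δ2=-10, Δ3=1/2
row 1: diag=4, rhs=90; c'=1/4, d'=45/2
row 2: denom=4−1·1/4=15/4; d'=(-114−1·45/2)/(15/4)=-182/5
row 3: denom=6−1·4/15=86/15; d'=(63−1·-182/5)/(86/15)=1491/86
back: M3=1491/86
back: M2=-182/5−4/15·1491/86=-1764/43
back: M1=45/2−1/4·-1764/43=2817/86
M: M0=0, M1=2817/86, M2=-1764/43, M3=1491/86, M4=0
seg 0: a=2, c=M0/2=0, d=(M1−M0)/(6·1)=939/172, b=Δ0−h0·(2M0+M1)/6=-1971/172
seg 1: a=-4, c=M1/2=2817/172, d=(M2−M1)/(6·1)=-2115/172, b=Δ1−h1·(2M1+M2)/6=423/86
seg 2: a=5, c=M2/2=-882/43, d=(M3−M2)/(6·1)=1673/172, b=Δ2−h2·(2M2+M3)/6=135/172
seg 3: a=-5, c=M3/2=1491/172, d=(M4−M3)/(6·2)=-497/344, b=Δ3−h3·(2M3+M4)/6=-951/86
t_q=5/2 → seg 2, τ=1/2; S=5+135/172·τ+-882/43·τ²+1673/172·τ³=2037/1376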